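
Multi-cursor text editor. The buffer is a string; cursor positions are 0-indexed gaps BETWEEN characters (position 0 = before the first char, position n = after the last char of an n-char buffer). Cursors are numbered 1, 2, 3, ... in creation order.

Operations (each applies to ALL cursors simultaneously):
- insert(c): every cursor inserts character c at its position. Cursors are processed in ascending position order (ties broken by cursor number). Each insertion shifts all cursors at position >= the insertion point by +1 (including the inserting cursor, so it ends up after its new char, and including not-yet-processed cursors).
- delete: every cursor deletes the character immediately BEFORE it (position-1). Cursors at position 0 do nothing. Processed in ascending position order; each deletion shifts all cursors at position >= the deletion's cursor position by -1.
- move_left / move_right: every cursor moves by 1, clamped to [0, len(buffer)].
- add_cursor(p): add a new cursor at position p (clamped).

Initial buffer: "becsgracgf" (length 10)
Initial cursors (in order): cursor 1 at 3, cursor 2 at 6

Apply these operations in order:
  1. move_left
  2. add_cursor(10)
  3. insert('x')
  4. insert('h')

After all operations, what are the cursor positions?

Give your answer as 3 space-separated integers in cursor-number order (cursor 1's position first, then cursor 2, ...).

After op 1 (move_left): buffer="becsgracgf" (len 10), cursors c1@2 c2@5, authorship ..........
After op 2 (add_cursor(10)): buffer="becsgracgf" (len 10), cursors c1@2 c2@5 c3@10, authorship ..........
After op 3 (insert('x')): buffer="bexcsgxracgfx" (len 13), cursors c1@3 c2@7 c3@13, authorship ..1...2.....3
After op 4 (insert('h')): buffer="bexhcsgxhracgfxh" (len 16), cursors c1@4 c2@9 c3@16, authorship ..11...22.....33

Answer: 4 9 16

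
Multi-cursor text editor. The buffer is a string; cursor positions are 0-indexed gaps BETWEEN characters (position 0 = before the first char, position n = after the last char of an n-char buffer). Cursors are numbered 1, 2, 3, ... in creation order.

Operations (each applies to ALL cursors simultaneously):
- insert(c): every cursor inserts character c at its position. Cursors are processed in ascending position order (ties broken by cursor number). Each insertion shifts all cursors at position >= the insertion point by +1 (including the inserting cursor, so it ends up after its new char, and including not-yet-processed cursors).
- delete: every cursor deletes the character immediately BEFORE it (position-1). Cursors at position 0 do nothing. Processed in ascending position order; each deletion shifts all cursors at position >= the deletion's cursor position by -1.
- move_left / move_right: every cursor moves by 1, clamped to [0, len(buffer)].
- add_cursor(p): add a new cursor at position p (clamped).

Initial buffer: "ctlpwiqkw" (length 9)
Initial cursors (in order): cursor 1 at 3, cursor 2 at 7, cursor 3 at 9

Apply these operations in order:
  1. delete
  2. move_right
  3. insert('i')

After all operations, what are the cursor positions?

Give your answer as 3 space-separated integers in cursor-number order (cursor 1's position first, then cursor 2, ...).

Answer: 4 9 9

Derivation:
After op 1 (delete): buffer="ctpwik" (len 6), cursors c1@2 c2@5 c3@6, authorship ......
After op 2 (move_right): buffer="ctpwik" (len 6), cursors c1@3 c2@6 c3@6, authorship ......
After op 3 (insert('i')): buffer="ctpiwikii" (len 9), cursors c1@4 c2@9 c3@9, authorship ...1...23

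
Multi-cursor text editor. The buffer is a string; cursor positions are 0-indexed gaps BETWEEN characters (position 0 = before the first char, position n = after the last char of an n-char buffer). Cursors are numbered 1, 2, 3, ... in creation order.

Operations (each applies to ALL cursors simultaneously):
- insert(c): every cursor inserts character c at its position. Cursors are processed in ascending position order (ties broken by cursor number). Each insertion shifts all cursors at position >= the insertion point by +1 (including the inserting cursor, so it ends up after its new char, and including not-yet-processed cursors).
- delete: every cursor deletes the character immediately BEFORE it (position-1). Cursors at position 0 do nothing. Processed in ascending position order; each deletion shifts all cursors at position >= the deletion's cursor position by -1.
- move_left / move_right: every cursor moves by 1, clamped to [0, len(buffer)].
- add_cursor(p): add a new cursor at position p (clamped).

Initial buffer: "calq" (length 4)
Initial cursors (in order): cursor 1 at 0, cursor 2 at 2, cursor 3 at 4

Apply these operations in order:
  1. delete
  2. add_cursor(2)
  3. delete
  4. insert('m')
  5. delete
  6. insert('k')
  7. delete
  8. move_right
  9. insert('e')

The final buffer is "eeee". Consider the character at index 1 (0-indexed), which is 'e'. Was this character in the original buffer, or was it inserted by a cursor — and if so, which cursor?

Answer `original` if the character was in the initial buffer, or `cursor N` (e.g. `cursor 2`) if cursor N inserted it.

After op 1 (delete): buffer="cl" (len 2), cursors c1@0 c2@1 c3@2, authorship ..
After op 2 (add_cursor(2)): buffer="cl" (len 2), cursors c1@0 c2@1 c3@2 c4@2, authorship ..
After op 3 (delete): buffer="" (len 0), cursors c1@0 c2@0 c3@0 c4@0, authorship 
After op 4 (insert('m')): buffer="mmmm" (len 4), cursors c1@4 c2@4 c3@4 c4@4, authorship 1234
After op 5 (delete): buffer="" (len 0), cursors c1@0 c2@0 c3@0 c4@0, authorship 
After op 6 (insert('k')): buffer="kkkk" (len 4), cursors c1@4 c2@4 c3@4 c4@4, authorship 1234
After op 7 (delete): buffer="" (len 0), cursors c1@0 c2@0 c3@0 c4@0, authorship 
After op 8 (move_right): buffer="" (len 0), cursors c1@0 c2@0 c3@0 c4@0, authorship 
After op 9 (insert('e')): buffer="eeee" (len 4), cursors c1@4 c2@4 c3@4 c4@4, authorship 1234
Authorship (.=original, N=cursor N): 1 2 3 4
Index 1: author = 2

Answer: cursor 2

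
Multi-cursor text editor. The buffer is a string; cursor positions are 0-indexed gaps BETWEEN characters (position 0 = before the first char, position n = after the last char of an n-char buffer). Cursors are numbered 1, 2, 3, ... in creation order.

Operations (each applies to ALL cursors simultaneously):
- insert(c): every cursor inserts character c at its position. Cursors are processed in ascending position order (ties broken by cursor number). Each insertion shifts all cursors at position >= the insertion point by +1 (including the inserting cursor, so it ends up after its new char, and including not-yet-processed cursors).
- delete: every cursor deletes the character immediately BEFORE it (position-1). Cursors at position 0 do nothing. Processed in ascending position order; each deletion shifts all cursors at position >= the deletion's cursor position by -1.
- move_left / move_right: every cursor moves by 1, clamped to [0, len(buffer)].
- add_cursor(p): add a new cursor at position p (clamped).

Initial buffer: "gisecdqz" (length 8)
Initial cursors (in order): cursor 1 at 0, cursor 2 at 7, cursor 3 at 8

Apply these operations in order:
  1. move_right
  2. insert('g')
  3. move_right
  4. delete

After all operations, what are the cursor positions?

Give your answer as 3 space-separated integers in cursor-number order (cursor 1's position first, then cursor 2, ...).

After op 1 (move_right): buffer="gisecdqz" (len 8), cursors c1@1 c2@8 c3@8, authorship ........
After op 2 (insert('g')): buffer="ggisecdqzgg" (len 11), cursors c1@2 c2@11 c3@11, authorship .1.......23
After op 3 (move_right): buffer="ggisecdqzgg" (len 11), cursors c1@3 c2@11 c3@11, authorship .1.......23
After op 4 (delete): buffer="ggsecdqz" (len 8), cursors c1@2 c2@8 c3@8, authorship .1......

Answer: 2 8 8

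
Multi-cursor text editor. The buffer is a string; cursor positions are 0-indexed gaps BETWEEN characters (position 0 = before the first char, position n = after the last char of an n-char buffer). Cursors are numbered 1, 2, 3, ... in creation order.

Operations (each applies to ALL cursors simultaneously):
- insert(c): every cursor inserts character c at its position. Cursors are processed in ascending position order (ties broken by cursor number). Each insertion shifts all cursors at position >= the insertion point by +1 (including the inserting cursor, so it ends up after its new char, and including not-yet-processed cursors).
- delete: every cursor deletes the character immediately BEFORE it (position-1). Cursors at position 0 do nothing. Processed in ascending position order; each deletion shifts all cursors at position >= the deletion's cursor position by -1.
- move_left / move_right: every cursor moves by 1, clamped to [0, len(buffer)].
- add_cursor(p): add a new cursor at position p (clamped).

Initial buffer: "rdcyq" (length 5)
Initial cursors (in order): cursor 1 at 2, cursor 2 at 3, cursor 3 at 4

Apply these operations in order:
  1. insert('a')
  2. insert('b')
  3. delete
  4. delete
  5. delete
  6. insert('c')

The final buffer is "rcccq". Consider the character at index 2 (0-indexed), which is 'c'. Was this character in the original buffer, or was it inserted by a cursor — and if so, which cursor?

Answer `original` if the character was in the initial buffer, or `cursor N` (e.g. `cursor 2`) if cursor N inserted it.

Answer: cursor 2

Derivation:
After op 1 (insert('a')): buffer="rdacayaq" (len 8), cursors c1@3 c2@5 c3@7, authorship ..1.2.3.
After op 2 (insert('b')): buffer="rdabcabyabq" (len 11), cursors c1@4 c2@7 c3@10, authorship ..11.22.33.
After op 3 (delete): buffer="rdacayaq" (len 8), cursors c1@3 c2@5 c3@7, authorship ..1.2.3.
After op 4 (delete): buffer="rdcyq" (len 5), cursors c1@2 c2@3 c3@4, authorship .....
After op 5 (delete): buffer="rq" (len 2), cursors c1@1 c2@1 c3@1, authorship ..
After op 6 (insert('c')): buffer="rcccq" (len 5), cursors c1@4 c2@4 c3@4, authorship .123.
Authorship (.=original, N=cursor N): . 1 2 3 .
Index 2: author = 2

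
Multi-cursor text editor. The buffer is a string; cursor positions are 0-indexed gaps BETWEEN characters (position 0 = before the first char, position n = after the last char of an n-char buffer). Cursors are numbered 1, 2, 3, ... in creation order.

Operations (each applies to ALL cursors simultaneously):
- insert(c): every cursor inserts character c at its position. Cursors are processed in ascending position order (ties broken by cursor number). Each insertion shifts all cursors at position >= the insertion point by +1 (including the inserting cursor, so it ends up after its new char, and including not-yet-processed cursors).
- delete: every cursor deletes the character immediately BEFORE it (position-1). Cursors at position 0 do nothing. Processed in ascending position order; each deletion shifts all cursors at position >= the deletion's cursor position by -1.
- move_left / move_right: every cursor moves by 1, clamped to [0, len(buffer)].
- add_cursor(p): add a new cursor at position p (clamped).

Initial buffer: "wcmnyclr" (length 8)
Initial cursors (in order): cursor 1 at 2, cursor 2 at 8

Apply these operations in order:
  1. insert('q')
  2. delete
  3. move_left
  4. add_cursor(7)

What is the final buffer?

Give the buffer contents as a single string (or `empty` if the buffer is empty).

After op 1 (insert('q')): buffer="wcqmnyclrq" (len 10), cursors c1@3 c2@10, authorship ..1......2
After op 2 (delete): buffer="wcmnyclr" (len 8), cursors c1@2 c2@8, authorship ........
After op 3 (move_left): buffer="wcmnyclr" (len 8), cursors c1@1 c2@7, authorship ........
After op 4 (add_cursor(7)): buffer="wcmnyclr" (len 8), cursors c1@1 c2@7 c3@7, authorship ........

Answer: wcmnyclr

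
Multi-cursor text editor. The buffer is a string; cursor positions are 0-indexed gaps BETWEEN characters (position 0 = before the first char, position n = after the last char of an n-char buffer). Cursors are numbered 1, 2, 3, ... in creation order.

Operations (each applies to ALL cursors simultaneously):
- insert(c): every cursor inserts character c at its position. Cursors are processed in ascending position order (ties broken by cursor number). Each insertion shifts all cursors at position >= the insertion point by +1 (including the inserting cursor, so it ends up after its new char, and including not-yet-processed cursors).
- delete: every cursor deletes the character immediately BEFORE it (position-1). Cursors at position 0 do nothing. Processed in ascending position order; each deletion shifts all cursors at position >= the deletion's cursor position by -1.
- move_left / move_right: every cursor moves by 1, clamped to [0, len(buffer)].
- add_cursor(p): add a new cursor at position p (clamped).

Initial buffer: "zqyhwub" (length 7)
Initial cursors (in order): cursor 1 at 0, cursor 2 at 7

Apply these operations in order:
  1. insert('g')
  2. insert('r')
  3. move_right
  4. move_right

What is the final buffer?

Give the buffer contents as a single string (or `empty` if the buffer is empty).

Answer: grzqyhwubgr

Derivation:
After op 1 (insert('g')): buffer="gzqyhwubg" (len 9), cursors c1@1 c2@9, authorship 1.......2
After op 2 (insert('r')): buffer="grzqyhwubgr" (len 11), cursors c1@2 c2@11, authorship 11.......22
After op 3 (move_right): buffer="grzqyhwubgr" (len 11), cursors c1@3 c2@11, authorship 11.......22
After op 4 (move_right): buffer="grzqyhwubgr" (len 11), cursors c1@4 c2@11, authorship 11.......22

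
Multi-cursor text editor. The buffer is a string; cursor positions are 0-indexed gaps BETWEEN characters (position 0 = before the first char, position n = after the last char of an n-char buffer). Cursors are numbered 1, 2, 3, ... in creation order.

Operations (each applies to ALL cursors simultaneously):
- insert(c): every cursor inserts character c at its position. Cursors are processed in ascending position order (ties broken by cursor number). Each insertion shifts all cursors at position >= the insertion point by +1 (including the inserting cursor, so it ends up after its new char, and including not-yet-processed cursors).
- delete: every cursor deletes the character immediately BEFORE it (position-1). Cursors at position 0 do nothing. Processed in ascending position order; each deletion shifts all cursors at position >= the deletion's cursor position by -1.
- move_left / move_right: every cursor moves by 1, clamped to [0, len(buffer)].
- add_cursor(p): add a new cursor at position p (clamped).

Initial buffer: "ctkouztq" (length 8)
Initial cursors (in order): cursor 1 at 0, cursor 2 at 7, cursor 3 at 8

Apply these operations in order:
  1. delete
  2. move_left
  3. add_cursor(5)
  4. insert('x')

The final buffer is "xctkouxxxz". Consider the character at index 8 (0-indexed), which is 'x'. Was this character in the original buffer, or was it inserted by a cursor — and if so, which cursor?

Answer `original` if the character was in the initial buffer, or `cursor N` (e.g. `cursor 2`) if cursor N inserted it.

After op 1 (delete): buffer="ctkouz" (len 6), cursors c1@0 c2@6 c3@6, authorship ......
After op 2 (move_left): buffer="ctkouz" (len 6), cursors c1@0 c2@5 c3@5, authorship ......
After op 3 (add_cursor(5)): buffer="ctkouz" (len 6), cursors c1@0 c2@5 c3@5 c4@5, authorship ......
After op 4 (insert('x')): buffer="xctkouxxxz" (len 10), cursors c1@1 c2@9 c3@9 c4@9, authorship 1.....234.
Authorship (.=original, N=cursor N): 1 . . . . . 2 3 4 .
Index 8: author = 4

Answer: cursor 4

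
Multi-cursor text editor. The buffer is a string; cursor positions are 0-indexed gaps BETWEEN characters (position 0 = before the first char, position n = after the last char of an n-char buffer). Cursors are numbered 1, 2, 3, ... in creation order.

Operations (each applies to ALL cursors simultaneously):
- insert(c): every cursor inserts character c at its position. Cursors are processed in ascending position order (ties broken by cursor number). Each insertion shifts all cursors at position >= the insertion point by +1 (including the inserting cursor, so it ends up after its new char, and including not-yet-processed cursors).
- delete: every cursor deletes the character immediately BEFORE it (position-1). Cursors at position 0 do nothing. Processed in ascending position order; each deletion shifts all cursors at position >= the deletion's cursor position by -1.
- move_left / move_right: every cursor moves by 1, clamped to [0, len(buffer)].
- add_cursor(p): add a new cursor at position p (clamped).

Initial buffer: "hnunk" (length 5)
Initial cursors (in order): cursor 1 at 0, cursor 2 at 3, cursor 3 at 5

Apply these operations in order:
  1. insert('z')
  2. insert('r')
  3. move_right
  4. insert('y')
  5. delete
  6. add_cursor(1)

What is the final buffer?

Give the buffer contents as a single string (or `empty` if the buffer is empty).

After op 1 (insert('z')): buffer="zhnuznkz" (len 8), cursors c1@1 c2@5 c3@8, authorship 1...2..3
After op 2 (insert('r')): buffer="zrhnuzrnkzr" (len 11), cursors c1@2 c2@7 c3@11, authorship 11...22..33
After op 3 (move_right): buffer="zrhnuzrnkzr" (len 11), cursors c1@3 c2@8 c3@11, authorship 11...22..33
After op 4 (insert('y')): buffer="zrhynuzrnykzry" (len 14), cursors c1@4 c2@10 c3@14, authorship 11.1..22.2.333
After op 5 (delete): buffer="zrhnuzrnkzr" (len 11), cursors c1@3 c2@8 c3@11, authorship 11...22..33
After op 6 (add_cursor(1)): buffer="zrhnuzrnkzr" (len 11), cursors c4@1 c1@3 c2@8 c3@11, authorship 11...22..33

Answer: zrhnuzrnkzr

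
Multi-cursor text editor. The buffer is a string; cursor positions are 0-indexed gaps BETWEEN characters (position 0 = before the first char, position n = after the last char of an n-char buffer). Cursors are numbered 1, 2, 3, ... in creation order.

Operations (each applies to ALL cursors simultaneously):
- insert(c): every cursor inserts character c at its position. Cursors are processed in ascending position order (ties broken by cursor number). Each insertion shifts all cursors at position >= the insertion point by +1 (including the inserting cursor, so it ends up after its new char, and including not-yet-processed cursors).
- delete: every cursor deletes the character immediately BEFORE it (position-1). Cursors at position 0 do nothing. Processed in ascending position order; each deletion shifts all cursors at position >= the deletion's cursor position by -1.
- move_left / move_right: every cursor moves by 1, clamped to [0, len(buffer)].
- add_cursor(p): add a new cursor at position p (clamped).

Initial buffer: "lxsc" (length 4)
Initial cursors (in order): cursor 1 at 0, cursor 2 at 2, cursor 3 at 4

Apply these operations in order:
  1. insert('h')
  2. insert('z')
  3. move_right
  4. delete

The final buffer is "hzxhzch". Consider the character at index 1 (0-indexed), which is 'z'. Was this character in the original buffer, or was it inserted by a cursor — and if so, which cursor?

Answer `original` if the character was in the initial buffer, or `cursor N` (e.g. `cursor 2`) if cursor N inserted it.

After op 1 (insert('h')): buffer="hlxhsch" (len 7), cursors c1@1 c2@4 c3@7, authorship 1..2..3
After op 2 (insert('z')): buffer="hzlxhzschz" (len 10), cursors c1@2 c2@6 c3@10, authorship 11..22..33
After op 3 (move_right): buffer="hzlxhzschz" (len 10), cursors c1@3 c2@7 c3@10, authorship 11..22..33
After op 4 (delete): buffer="hzxhzch" (len 7), cursors c1@2 c2@5 c3@7, authorship 11.22.3
Authorship (.=original, N=cursor N): 1 1 . 2 2 . 3
Index 1: author = 1

Answer: cursor 1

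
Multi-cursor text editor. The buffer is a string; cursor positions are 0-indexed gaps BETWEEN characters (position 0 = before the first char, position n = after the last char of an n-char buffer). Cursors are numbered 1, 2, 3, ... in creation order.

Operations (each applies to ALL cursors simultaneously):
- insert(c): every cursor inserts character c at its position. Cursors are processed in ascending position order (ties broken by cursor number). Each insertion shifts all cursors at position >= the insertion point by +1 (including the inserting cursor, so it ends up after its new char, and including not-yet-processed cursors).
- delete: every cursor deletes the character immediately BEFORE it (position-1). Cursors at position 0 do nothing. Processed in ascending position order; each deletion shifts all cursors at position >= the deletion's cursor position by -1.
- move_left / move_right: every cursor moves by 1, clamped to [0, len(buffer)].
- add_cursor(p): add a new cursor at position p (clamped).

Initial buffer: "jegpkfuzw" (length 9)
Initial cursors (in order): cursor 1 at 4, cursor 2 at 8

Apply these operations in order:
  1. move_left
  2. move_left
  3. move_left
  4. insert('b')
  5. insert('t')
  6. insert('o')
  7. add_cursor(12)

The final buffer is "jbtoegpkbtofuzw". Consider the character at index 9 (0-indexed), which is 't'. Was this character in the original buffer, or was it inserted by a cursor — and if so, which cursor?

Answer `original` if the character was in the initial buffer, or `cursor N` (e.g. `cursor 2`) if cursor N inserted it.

Answer: cursor 2

Derivation:
After op 1 (move_left): buffer="jegpkfuzw" (len 9), cursors c1@3 c2@7, authorship .........
After op 2 (move_left): buffer="jegpkfuzw" (len 9), cursors c1@2 c2@6, authorship .........
After op 3 (move_left): buffer="jegpkfuzw" (len 9), cursors c1@1 c2@5, authorship .........
After op 4 (insert('b')): buffer="jbegpkbfuzw" (len 11), cursors c1@2 c2@7, authorship .1....2....
After op 5 (insert('t')): buffer="jbtegpkbtfuzw" (len 13), cursors c1@3 c2@9, authorship .11....22....
After op 6 (insert('o')): buffer="jbtoegpkbtofuzw" (len 15), cursors c1@4 c2@11, authorship .111....222....
After op 7 (add_cursor(12)): buffer="jbtoegpkbtofuzw" (len 15), cursors c1@4 c2@11 c3@12, authorship .111....222....
Authorship (.=original, N=cursor N): . 1 1 1 . . . . 2 2 2 . . . .
Index 9: author = 2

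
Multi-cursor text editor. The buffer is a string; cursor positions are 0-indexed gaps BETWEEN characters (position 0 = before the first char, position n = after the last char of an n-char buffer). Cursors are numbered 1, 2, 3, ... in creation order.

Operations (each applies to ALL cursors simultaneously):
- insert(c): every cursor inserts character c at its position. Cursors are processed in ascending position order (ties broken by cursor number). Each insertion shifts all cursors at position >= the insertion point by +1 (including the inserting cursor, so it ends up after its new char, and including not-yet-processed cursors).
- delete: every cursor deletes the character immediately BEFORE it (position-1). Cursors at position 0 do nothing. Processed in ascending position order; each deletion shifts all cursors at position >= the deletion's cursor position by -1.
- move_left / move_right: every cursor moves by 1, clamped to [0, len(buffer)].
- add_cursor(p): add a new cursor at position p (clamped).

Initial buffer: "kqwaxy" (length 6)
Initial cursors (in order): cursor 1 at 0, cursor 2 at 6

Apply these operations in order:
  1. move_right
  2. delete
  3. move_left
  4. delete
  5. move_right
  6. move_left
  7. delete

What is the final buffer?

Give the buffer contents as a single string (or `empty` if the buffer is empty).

Answer: qx

Derivation:
After op 1 (move_right): buffer="kqwaxy" (len 6), cursors c1@1 c2@6, authorship ......
After op 2 (delete): buffer="qwax" (len 4), cursors c1@0 c2@4, authorship ....
After op 3 (move_left): buffer="qwax" (len 4), cursors c1@0 c2@3, authorship ....
After op 4 (delete): buffer="qwx" (len 3), cursors c1@0 c2@2, authorship ...
After op 5 (move_right): buffer="qwx" (len 3), cursors c1@1 c2@3, authorship ...
After op 6 (move_left): buffer="qwx" (len 3), cursors c1@0 c2@2, authorship ...
After op 7 (delete): buffer="qx" (len 2), cursors c1@0 c2@1, authorship ..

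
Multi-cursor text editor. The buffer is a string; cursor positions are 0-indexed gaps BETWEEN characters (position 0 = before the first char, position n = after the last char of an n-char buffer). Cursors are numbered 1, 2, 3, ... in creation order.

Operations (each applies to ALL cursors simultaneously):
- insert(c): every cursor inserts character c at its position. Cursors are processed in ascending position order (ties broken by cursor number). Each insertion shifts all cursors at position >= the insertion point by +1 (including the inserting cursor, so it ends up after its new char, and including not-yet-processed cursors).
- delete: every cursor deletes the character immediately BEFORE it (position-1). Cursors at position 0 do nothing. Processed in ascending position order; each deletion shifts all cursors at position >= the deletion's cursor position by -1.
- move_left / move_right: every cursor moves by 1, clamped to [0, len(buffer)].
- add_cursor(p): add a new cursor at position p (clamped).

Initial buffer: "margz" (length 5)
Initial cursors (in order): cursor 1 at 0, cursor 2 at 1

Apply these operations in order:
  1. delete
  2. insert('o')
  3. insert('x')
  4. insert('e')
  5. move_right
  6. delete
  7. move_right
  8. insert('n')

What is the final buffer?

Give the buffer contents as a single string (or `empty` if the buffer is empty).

After op 1 (delete): buffer="argz" (len 4), cursors c1@0 c2@0, authorship ....
After op 2 (insert('o')): buffer="ooargz" (len 6), cursors c1@2 c2@2, authorship 12....
After op 3 (insert('x')): buffer="ooxxargz" (len 8), cursors c1@4 c2@4, authorship 1212....
After op 4 (insert('e')): buffer="ooxxeeargz" (len 10), cursors c1@6 c2@6, authorship 121212....
After op 5 (move_right): buffer="ooxxeeargz" (len 10), cursors c1@7 c2@7, authorship 121212....
After op 6 (delete): buffer="ooxxergz" (len 8), cursors c1@5 c2@5, authorship 12121...
After op 7 (move_right): buffer="ooxxergz" (len 8), cursors c1@6 c2@6, authorship 12121...
After op 8 (insert('n')): buffer="ooxxernngz" (len 10), cursors c1@8 c2@8, authorship 12121.12..

Answer: ooxxernngz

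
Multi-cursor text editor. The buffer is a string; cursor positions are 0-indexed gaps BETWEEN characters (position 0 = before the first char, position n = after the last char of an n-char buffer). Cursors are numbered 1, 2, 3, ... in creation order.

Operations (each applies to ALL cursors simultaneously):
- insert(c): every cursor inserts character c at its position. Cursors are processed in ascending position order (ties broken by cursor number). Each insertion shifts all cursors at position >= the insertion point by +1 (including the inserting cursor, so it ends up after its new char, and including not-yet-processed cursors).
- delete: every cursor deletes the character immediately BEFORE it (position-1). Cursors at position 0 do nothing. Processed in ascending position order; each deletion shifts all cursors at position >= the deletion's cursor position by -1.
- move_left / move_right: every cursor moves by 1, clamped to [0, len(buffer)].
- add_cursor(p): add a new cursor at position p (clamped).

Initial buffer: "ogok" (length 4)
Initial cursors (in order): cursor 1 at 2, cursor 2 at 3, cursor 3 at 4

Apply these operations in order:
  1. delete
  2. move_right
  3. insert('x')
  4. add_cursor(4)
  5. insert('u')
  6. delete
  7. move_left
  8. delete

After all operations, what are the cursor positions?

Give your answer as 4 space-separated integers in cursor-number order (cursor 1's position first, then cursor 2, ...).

Answer: 0 0 0 0

Derivation:
After op 1 (delete): buffer="o" (len 1), cursors c1@1 c2@1 c3@1, authorship .
After op 2 (move_right): buffer="o" (len 1), cursors c1@1 c2@1 c3@1, authorship .
After op 3 (insert('x')): buffer="oxxx" (len 4), cursors c1@4 c2@4 c3@4, authorship .123
After op 4 (add_cursor(4)): buffer="oxxx" (len 4), cursors c1@4 c2@4 c3@4 c4@4, authorship .123
After op 5 (insert('u')): buffer="oxxxuuuu" (len 8), cursors c1@8 c2@8 c3@8 c4@8, authorship .1231234
After op 6 (delete): buffer="oxxx" (len 4), cursors c1@4 c2@4 c3@4 c4@4, authorship .123
After op 7 (move_left): buffer="oxxx" (len 4), cursors c1@3 c2@3 c3@3 c4@3, authorship .123
After op 8 (delete): buffer="x" (len 1), cursors c1@0 c2@0 c3@0 c4@0, authorship 3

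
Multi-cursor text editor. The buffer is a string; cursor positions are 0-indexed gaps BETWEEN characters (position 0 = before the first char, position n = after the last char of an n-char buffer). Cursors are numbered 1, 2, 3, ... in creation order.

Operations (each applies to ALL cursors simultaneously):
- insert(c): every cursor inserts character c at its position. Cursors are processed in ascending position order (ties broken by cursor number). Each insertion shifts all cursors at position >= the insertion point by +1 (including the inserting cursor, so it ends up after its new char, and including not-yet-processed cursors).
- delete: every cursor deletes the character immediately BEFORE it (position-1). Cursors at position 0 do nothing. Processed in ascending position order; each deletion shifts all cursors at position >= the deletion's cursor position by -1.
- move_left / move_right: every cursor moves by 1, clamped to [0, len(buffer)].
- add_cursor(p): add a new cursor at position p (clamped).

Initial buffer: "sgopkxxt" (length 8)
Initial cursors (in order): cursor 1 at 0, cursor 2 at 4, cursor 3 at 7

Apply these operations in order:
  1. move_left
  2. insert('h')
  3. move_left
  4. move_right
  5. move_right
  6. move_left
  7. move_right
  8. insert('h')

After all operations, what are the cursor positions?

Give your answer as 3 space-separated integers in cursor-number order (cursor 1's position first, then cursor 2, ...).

After op 1 (move_left): buffer="sgopkxxt" (len 8), cursors c1@0 c2@3 c3@6, authorship ........
After op 2 (insert('h')): buffer="hsgohpkxhxt" (len 11), cursors c1@1 c2@5 c3@9, authorship 1...2...3..
After op 3 (move_left): buffer="hsgohpkxhxt" (len 11), cursors c1@0 c2@4 c3@8, authorship 1...2...3..
After op 4 (move_right): buffer="hsgohpkxhxt" (len 11), cursors c1@1 c2@5 c3@9, authorship 1...2...3..
After op 5 (move_right): buffer="hsgohpkxhxt" (len 11), cursors c1@2 c2@6 c3@10, authorship 1...2...3..
After op 6 (move_left): buffer="hsgohpkxhxt" (len 11), cursors c1@1 c2@5 c3@9, authorship 1...2...3..
After op 7 (move_right): buffer="hsgohpkxhxt" (len 11), cursors c1@2 c2@6 c3@10, authorship 1...2...3..
After op 8 (insert('h')): buffer="hshgohphkxhxht" (len 14), cursors c1@3 c2@8 c3@13, authorship 1.1..2.2..3.3.

Answer: 3 8 13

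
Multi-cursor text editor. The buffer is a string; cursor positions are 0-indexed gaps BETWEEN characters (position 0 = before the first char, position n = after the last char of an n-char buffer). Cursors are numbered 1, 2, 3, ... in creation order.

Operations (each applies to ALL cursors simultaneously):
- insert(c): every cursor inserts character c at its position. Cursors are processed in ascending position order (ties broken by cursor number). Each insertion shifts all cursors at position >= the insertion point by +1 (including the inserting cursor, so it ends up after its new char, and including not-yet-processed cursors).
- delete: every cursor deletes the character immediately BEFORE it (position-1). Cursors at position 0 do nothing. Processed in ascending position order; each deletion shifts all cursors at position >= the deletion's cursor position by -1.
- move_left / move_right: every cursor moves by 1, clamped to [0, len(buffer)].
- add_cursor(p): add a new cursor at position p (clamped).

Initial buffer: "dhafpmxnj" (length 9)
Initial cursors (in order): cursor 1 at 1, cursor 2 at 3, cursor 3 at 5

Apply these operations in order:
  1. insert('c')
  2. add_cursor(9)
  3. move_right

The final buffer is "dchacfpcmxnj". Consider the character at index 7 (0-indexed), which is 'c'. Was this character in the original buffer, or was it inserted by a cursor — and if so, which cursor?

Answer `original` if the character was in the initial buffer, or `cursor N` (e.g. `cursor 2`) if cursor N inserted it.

Answer: cursor 3

Derivation:
After op 1 (insert('c')): buffer="dchacfpcmxnj" (len 12), cursors c1@2 c2@5 c3@8, authorship .1..2..3....
After op 2 (add_cursor(9)): buffer="dchacfpcmxnj" (len 12), cursors c1@2 c2@5 c3@8 c4@9, authorship .1..2..3....
After op 3 (move_right): buffer="dchacfpcmxnj" (len 12), cursors c1@3 c2@6 c3@9 c4@10, authorship .1..2..3....
Authorship (.=original, N=cursor N): . 1 . . 2 . . 3 . . . .
Index 7: author = 3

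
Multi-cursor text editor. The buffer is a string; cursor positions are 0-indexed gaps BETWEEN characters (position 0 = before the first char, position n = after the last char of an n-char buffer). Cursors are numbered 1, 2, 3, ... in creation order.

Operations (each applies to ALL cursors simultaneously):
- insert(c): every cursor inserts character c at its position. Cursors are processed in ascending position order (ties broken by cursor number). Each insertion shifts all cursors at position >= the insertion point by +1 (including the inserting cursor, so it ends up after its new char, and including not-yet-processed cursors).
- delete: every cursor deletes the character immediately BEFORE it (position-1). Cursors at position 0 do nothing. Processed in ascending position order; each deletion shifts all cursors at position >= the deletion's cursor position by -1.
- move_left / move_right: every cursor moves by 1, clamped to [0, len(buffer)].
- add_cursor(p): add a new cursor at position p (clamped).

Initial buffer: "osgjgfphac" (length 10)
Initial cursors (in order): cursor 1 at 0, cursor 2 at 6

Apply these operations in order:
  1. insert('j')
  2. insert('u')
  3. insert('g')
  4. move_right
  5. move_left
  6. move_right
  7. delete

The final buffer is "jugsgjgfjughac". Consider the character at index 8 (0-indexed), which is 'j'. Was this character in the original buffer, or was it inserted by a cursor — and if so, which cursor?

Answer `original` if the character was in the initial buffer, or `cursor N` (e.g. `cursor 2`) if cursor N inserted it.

Answer: cursor 2

Derivation:
After op 1 (insert('j')): buffer="josgjgfjphac" (len 12), cursors c1@1 c2@8, authorship 1......2....
After op 2 (insert('u')): buffer="juosgjgfjuphac" (len 14), cursors c1@2 c2@10, authorship 11......22....
After op 3 (insert('g')): buffer="jugosgjgfjugphac" (len 16), cursors c1@3 c2@12, authorship 111......222....
After op 4 (move_right): buffer="jugosgjgfjugphac" (len 16), cursors c1@4 c2@13, authorship 111......222....
After op 5 (move_left): buffer="jugosgjgfjugphac" (len 16), cursors c1@3 c2@12, authorship 111......222....
After op 6 (move_right): buffer="jugosgjgfjugphac" (len 16), cursors c1@4 c2@13, authorship 111......222....
After op 7 (delete): buffer="jugsgjgfjughac" (len 14), cursors c1@3 c2@11, authorship 111.....222...
Authorship (.=original, N=cursor N): 1 1 1 . . . . . 2 2 2 . . .
Index 8: author = 2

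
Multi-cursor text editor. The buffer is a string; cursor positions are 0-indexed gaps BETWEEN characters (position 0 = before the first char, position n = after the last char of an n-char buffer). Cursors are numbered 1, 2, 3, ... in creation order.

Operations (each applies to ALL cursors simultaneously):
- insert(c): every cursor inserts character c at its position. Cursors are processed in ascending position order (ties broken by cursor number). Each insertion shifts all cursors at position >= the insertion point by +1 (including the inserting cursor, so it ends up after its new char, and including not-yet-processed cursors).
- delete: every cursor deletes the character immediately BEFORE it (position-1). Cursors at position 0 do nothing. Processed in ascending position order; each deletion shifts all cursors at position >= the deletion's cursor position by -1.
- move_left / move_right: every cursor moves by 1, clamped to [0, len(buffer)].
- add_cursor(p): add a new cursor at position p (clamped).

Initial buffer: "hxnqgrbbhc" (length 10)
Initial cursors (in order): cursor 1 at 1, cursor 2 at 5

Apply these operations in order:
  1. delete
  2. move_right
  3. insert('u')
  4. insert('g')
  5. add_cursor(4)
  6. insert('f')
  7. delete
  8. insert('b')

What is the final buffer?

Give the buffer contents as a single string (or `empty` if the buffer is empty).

After op 1 (delete): buffer="xnqrbbhc" (len 8), cursors c1@0 c2@3, authorship ........
After op 2 (move_right): buffer="xnqrbbhc" (len 8), cursors c1@1 c2@4, authorship ........
After op 3 (insert('u')): buffer="xunqrubbhc" (len 10), cursors c1@2 c2@6, authorship .1...2....
After op 4 (insert('g')): buffer="xugnqrugbbhc" (len 12), cursors c1@3 c2@8, authorship .11...22....
After op 5 (add_cursor(4)): buffer="xugnqrugbbhc" (len 12), cursors c1@3 c3@4 c2@8, authorship .11...22....
After op 6 (insert('f')): buffer="xugfnfqrugfbbhc" (len 15), cursors c1@4 c3@6 c2@11, authorship .111.3..222....
After op 7 (delete): buffer="xugnqrugbbhc" (len 12), cursors c1@3 c3@4 c2@8, authorship .11...22....
After op 8 (insert('b')): buffer="xugbnbqrugbbbhc" (len 15), cursors c1@4 c3@6 c2@11, authorship .111.3..222....

Answer: xugbnbqrugbbbhc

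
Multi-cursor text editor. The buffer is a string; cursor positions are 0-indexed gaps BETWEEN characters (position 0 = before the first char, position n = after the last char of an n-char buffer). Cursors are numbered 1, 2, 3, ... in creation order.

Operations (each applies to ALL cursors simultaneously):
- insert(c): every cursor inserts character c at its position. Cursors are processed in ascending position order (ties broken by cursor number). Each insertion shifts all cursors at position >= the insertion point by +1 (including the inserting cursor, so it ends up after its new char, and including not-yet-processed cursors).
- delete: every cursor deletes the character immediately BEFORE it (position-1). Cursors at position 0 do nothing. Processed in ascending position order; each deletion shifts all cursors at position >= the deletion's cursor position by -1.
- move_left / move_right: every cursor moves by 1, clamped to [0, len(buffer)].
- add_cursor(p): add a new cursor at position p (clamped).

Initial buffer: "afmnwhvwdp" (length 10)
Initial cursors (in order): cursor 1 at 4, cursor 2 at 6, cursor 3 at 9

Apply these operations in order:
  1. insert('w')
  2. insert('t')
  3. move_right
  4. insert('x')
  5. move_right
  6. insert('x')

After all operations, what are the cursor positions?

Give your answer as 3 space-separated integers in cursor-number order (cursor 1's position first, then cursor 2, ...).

Answer: 10 16 22

Derivation:
After op 1 (insert('w')): buffer="afmnwwhwvwdwp" (len 13), cursors c1@5 c2@8 c3@12, authorship ....1..2...3.
After op 2 (insert('t')): buffer="afmnwtwhwtvwdwtp" (len 16), cursors c1@6 c2@10 c3@15, authorship ....11..22...33.
After op 3 (move_right): buffer="afmnwtwhwtvwdwtp" (len 16), cursors c1@7 c2@11 c3@16, authorship ....11..22...33.
After op 4 (insert('x')): buffer="afmnwtwxhwtvxwdwtpx" (len 19), cursors c1@8 c2@13 c3@19, authorship ....11.1.22.2..33.3
After op 5 (move_right): buffer="afmnwtwxhwtvxwdwtpx" (len 19), cursors c1@9 c2@14 c3@19, authorship ....11.1.22.2..33.3
After op 6 (insert('x')): buffer="afmnwtwxhxwtvxwxdwtpxx" (len 22), cursors c1@10 c2@16 c3@22, authorship ....11.1.122.2.2.33.33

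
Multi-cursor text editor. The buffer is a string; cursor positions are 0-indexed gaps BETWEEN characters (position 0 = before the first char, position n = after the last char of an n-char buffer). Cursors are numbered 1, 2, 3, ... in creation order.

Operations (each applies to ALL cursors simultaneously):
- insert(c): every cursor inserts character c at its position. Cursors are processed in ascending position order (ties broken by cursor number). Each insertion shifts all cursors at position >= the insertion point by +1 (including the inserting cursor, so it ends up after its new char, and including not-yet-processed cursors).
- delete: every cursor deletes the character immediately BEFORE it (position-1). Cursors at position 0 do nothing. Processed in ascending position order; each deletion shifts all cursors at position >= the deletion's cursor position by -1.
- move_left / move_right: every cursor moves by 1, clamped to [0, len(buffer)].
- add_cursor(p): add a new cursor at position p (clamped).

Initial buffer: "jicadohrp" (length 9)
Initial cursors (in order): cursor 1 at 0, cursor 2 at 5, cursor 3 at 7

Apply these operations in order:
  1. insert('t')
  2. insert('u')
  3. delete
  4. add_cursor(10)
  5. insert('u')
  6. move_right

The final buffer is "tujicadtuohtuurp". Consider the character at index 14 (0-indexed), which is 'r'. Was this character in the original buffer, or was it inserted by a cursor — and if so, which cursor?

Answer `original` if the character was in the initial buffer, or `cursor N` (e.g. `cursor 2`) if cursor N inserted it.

Answer: original

Derivation:
After op 1 (insert('t')): buffer="tjicadtohtrp" (len 12), cursors c1@1 c2@7 c3@10, authorship 1.....2..3..
After op 2 (insert('u')): buffer="tujicadtuohturp" (len 15), cursors c1@2 c2@9 c3@13, authorship 11.....22..33..
After op 3 (delete): buffer="tjicadtohtrp" (len 12), cursors c1@1 c2@7 c3@10, authorship 1.....2..3..
After op 4 (add_cursor(10)): buffer="tjicadtohtrp" (len 12), cursors c1@1 c2@7 c3@10 c4@10, authorship 1.....2..3..
After op 5 (insert('u')): buffer="tujicadtuohtuurp" (len 16), cursors c1@2 c2@9 c3@14 c4@14, authorship 11.....22..334..
After op 6 (move_right): buffer="tujicadtuohtuurp" (len 16), cursors c1@3 c2@10 c3@15 c4@15, authorship 11.....22..334..
Authorship (.=original, N=cursor N): 1 1 . . . . . 2 2 . . 3 3 4 . .
Index 14: author = original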